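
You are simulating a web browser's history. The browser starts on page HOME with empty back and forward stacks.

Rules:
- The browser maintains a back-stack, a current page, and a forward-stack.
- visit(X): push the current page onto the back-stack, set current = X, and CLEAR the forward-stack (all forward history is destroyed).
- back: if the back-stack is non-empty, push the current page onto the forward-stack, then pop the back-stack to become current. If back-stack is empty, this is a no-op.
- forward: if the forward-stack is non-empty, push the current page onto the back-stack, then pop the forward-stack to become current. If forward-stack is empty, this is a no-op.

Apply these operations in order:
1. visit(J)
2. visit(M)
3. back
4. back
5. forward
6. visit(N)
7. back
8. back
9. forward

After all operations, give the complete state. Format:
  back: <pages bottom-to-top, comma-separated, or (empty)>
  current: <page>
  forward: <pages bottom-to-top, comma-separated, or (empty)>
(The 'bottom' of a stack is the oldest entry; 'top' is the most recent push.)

Answer: back: HOME
current: J
forward: N

Derivation:
After 1 (visit(J)): cur=J back=1 fwd=0
After 2 (visit(M)): cur=M back=2 fwd=0
After 3 (back): cur=J back=1 fwd=1
After 4 (back): cur=HOME back=0 fwd=2
After 5 (forward): cur=J back=1 fwd=1
After 6 (visit(N)): cur=N back=2 fwd=0
After 7 (back): cur=J back=1 fwd=1
After 8 (back): cur=HOME back=0 fwd=2
After 9 (forward): cur=J back=1 fwd=1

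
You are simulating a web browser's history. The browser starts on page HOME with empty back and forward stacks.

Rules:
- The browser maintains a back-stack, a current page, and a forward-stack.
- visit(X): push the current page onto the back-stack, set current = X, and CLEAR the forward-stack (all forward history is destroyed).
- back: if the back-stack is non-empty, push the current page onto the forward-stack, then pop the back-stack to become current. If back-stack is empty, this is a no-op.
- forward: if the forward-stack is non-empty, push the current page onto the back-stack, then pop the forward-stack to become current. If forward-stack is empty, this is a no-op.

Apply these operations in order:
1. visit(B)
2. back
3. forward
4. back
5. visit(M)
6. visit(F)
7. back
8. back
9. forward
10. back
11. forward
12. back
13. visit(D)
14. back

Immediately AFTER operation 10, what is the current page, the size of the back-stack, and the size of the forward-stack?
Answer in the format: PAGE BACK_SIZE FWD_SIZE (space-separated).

After 1 (visit(B)): cur=B back=1 fwd=0
After 2 (back): cur=HOME back=0 fwd=1
After 3 (forward): cur=B back=1 fwd=0
After 4 (back): cur=HOME back=0 fwd=1
After 5 (visit(M)): cur=M back=1 fwd=0
After 6 (visit(F)): cur=F back=2 fwd=0
After 7 (back): cur=M back=1 fwd=1
After 8 (back): cur=HOME back=0 fwd=2
After 9 (forward): cur=M back=1 fwd=1
After 10 (back): cur=HOME back=0 fwd=2

HOME 0 2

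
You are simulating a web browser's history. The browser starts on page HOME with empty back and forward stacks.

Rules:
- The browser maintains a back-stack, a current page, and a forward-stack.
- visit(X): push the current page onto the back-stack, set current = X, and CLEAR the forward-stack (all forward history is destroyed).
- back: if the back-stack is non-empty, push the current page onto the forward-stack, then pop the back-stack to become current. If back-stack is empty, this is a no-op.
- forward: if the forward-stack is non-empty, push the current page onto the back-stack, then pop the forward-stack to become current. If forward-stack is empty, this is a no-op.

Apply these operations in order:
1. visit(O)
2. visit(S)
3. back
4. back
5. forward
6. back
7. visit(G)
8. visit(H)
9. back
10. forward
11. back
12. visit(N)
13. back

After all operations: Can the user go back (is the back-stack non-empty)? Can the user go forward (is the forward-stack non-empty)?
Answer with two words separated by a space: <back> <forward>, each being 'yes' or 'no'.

After 1 (visit(O)): cur=O back=1 fwd=0
After 2 (visit(S)): cur=S back=2 fwd=0
After 3 (back): cur=O back=1 fwd=1
After 4 (back): cur=HOME back=0 fwd=2
After 5 (forward): cur=O back=1 fwd=1
After 6 (back): cur=HOME back=0 fwd=2
After 7 (visit(G)): cur=G back=1 fwd=0
After 8 (visit(H)): cur=H back=2 fwd=0
After 9 (back): cur=G back=1 fwd=1
After 10 (forward): cur=H back=2 fwd=0
After 11 (back): cur=G back=1 fwd=1
After 12 (visit(N)): cur=N back=2 fwd=0
After 13 (back): cur=G back=1 fwd=1

Answer: yes yes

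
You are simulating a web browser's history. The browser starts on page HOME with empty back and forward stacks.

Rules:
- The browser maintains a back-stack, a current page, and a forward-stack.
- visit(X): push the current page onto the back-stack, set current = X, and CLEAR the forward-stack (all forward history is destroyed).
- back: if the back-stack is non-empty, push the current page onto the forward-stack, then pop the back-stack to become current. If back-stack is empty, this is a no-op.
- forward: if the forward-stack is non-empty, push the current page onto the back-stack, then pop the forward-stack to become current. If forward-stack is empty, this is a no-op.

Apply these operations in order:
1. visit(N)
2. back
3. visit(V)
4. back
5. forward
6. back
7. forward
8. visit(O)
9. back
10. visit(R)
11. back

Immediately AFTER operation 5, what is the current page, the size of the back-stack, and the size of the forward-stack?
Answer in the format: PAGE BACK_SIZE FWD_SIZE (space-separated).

After 1 (visit(N)): cur=N back=1 fwd=0
After 2 (back): cur=HOME back=0 fwd=1
After 3 (visit(V)): cur=V back=1 fwd=0
After 4 (back): cur=HOME back=0 fwd=1
After 5 (forward): cur=V back=1 fwd=0

V 1 0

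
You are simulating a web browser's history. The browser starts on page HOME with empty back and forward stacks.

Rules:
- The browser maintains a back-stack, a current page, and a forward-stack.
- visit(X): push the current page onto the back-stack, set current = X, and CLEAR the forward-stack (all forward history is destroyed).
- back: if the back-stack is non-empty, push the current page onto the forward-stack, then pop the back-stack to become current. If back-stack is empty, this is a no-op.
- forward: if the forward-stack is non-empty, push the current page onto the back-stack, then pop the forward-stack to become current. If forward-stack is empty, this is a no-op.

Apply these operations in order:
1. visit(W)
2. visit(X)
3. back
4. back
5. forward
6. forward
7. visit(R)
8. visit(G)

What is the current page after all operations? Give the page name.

Answer: G

Derivation:
After 1 (visit(W)): cur=W back=1 fwd=0
After 2 (visit(X)): cur=X back=2 fwd=0
After 3 (back): cur=W back=1 fwd=1
After 4 (back): cur=HOME back=0 fwd=2
After 5 (forward): cur=W back=1 fwd=1
After 6 (forward): cur=X back=2 fwd=0
After 7 (visit(R)): cur=R back=3 fwd=0
After 8 (visit(G)): cur=G back=4 fwd=0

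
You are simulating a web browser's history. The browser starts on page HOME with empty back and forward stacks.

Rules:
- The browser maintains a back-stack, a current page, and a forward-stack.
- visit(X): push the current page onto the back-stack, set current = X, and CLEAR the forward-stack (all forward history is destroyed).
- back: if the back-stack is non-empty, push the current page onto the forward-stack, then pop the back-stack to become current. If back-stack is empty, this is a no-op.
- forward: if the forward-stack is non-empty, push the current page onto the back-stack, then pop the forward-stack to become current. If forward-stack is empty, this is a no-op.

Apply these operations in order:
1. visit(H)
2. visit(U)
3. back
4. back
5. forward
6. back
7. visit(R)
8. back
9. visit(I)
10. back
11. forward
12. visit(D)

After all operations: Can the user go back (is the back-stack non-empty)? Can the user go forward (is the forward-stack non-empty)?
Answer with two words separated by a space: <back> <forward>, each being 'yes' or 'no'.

After 1 (visit(H)): cur=H back=1 fwd=0
After 2 (visit(U)): cur=U back=2 fwd=0
After 3 (back): cur=H back=1 fwd=1
After 4 (back): cur=HOME back=0 fwd=2
After 5 (forward): cur=H back=1 fwd=1
After 6 (back): cur=HOME back=0 fwd=2
After 7 (visit(R)): cur=R back=1 fwd=0
After 8 (back): cur=HOME back=0 fwd=1
After 9 (visit(I)): cur=I back=1 fwd=0
After 10 (back): cur=HOME back=0 fwd=1
After 11 (forward): cur=I back=1 fwd=0
After 12 (visit(D)): cur=D back=2 fwd=0

Answer: yes no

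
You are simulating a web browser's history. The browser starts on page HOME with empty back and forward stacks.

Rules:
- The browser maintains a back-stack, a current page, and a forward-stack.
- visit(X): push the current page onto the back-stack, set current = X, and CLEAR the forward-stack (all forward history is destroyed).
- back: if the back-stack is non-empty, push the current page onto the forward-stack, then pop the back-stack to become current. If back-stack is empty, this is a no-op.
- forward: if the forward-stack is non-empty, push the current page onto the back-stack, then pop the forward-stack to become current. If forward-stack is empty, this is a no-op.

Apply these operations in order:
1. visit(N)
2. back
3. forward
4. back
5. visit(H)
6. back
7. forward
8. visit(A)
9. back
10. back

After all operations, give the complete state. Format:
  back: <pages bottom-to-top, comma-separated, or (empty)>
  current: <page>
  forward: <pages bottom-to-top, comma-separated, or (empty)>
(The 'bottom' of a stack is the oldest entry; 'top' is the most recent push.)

Answer: back: (empty)
current: HOME
forward: A,H

Derivation:
After 1 (visit(N)): cur=N back=1 fwd=0
After 2 (back): cur=HOME back=0 fwd=1
After 3 (forward): cur=N back=1 fwd=0
After 4 (back): cur=HOME back=0 fwd=1
After 5 (visit(H)): cur=H back=1 fwd=0
After 6 (back): cur=HOME back=0 fwd=1
After 7 (forward): cur=H back=1 fwd=0
After 8 (visit(A)): cur=A back=2 fwd=0
After 9 (back): cur=H back=1 fwd=1
After 10 (back): cur=HOME back=0 fwd=2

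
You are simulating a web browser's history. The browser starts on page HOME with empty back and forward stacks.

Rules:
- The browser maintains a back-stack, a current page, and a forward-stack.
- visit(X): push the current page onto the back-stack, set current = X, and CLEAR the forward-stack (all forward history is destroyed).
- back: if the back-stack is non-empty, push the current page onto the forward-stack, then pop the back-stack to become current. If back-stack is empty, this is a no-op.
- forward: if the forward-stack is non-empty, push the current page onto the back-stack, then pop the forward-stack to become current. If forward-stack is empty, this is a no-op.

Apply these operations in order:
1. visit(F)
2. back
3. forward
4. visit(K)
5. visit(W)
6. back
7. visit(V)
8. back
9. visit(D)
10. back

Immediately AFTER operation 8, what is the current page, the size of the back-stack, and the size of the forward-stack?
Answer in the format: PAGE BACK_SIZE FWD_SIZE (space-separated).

After 1 (visit(F)): cur=F back=1 fwd=0
After 2 (back): cur=HOME back=0 fwd=1
After 3 (forward): cur=F back=1 fwd=0
After 4 (visit(K)): cur=K back=2 fwd=0
After 5 (visit(W)): cur=W back=3 fwd=0
After 6 (back): cur=K back=2 fwd=1
After 7 (visit(V)): cur=V back=3 fwd=0
After 8 (back): cur=K back=2 fwd=1

K 2 1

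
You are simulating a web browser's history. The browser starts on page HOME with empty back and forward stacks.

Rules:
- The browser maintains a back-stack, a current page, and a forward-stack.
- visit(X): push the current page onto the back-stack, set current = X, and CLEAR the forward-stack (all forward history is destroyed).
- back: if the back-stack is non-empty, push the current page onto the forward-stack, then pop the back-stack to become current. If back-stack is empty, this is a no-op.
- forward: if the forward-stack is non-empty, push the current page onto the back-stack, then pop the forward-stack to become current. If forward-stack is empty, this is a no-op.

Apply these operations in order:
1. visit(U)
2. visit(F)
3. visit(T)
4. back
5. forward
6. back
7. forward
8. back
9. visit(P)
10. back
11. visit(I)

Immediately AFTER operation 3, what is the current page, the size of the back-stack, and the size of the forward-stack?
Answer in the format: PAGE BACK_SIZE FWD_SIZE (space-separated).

After 1 (visit(U)): cur=U back=1 fwd=0
After 2 (visit(F)): cur=F back=2 fwd=0
After 3 (visit(T)): cur=T back=3 fwd=0

T 3 0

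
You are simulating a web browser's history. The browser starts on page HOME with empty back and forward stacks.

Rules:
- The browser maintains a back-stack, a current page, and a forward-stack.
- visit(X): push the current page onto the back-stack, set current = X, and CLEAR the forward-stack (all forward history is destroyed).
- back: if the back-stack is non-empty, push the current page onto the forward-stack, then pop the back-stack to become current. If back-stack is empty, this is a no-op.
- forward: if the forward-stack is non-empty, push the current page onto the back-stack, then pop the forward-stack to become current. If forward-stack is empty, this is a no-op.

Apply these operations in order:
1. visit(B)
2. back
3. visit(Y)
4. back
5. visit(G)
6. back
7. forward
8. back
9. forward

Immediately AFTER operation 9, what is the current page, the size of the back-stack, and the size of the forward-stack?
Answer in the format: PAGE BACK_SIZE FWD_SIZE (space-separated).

After 1 (visit(B)): cur=B back=1 fwd=0
After 2 (back): cur=HOME back=0 fwd=1
After 3 (visit(Y)): cur=Y back=1 fwd=0
After 4 (back): cur=HOME back=0 fwd=1
After 5 (visit(G)): cur=G back=1 fwd=0
After 6 (back): cur=HOME back=0 fwd=1
After 7 (forward): cur=G back=1 fwd=0
After 8 (back): cur=HOME back=0 fwd=1
After 9 (forward): cur=G back=1 fwd=0

G 1 0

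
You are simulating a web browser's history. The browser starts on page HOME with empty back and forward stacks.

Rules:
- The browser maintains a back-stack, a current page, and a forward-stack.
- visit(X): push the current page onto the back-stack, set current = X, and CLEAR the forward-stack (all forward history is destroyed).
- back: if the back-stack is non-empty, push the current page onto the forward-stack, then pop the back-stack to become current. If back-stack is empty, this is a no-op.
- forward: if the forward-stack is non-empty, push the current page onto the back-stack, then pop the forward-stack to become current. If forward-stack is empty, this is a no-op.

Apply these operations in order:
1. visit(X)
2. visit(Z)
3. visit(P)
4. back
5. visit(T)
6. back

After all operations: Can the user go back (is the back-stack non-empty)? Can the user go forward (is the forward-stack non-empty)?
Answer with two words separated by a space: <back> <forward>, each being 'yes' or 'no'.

After 1 (visit(X)): cur=X back=1 fwd=0
After 2 (visit(Z)): cur=Z back=2 fwd=0
After 3 (visit(P)): cur=P back=3 fwd=0
After 4 (back): cur=Z back=2 fwd=1
After 5 (visit(T)): cur=T back=3 fwd=0
After 6 (back): cur=Z back=2 fwd=1

Answer: yes yes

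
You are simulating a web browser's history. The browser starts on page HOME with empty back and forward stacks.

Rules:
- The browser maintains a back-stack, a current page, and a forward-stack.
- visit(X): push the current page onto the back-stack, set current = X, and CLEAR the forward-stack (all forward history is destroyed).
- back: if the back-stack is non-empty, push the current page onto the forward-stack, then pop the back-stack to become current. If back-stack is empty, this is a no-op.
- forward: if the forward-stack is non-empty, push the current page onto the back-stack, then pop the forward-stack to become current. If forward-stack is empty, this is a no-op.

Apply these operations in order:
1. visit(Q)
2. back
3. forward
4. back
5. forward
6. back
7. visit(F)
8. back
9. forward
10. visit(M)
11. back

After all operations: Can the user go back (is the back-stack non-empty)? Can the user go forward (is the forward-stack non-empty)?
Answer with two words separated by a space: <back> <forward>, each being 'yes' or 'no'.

After 1 (visit(Q)): cur=Q back=1 fwd=0
After 2 (back): cur=HOME back=0 fwd=1
After 3 (forward): cur=Q back=1 fwd=0
After 4 (back): cur=HOME back=0 fwd=1
After 5 (forward): cur=Q back=1 fwd=0
After 6 (back): cur=HOME back=0 fwd=1
After 7 (visit(F)): cur=F back=1 fwd=0
After 8 (back): cur=HOME back=0 fwd=1
After 9 (forward): cur=F back=1 fwd=0
After 10 (visit(M)): cur=M back=2 fwd=0
After 11 (back): cur=F back=1 fwd=1

Answer: yes yes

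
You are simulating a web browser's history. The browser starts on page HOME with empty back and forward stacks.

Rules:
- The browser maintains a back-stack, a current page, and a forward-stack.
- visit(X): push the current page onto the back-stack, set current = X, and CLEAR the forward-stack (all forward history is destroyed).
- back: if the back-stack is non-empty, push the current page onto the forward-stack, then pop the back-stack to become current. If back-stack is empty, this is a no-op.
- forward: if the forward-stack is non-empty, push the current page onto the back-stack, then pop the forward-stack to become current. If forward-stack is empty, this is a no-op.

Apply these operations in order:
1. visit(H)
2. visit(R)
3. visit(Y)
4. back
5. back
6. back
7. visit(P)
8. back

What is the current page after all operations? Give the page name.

Answer: HOME

Derivation:
After 1 (visit(H)): cur=H back=1 fwd=0
After 2 (visit(R)): cur=R back=2 fwd=0
After 3 (visit(Y)): cur=Y back=3 fwd=0
After 4 (back): cur=R back=2 fwd=1
After 5 (back): cur=H back=1 fwd=2
After 6 (back): cur=HOME back=0 fwd=3
After 7 (visit(P)): cur=P back=1 fwd=0
After 8 (back): cur=HOME back=0 fwd=1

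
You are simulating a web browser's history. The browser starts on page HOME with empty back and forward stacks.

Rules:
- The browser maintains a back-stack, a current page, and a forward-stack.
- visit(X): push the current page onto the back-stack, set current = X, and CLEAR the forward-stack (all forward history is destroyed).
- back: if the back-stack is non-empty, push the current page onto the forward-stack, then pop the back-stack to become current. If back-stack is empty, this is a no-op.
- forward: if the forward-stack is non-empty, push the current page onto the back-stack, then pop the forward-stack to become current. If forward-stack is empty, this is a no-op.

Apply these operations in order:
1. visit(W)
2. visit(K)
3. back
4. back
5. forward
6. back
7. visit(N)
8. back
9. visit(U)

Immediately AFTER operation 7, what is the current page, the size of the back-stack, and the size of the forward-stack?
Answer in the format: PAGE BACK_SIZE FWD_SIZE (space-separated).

After 1 (visit(W)): cur=W back=1 fwd=0
After 2 (visit(K)): cur=K back=2 fwd=0
After 3 (back): cur=W back=1 fwd=1
After 4 (back): cur=HOME back=0 fwd=2
After 5 (forward): cur=W back=1 fwd=1
After 6 (back): cur=HOME back=0 fwd=2
After 7 (visit(N)): cur=N back=1 fwd=0

N 1 0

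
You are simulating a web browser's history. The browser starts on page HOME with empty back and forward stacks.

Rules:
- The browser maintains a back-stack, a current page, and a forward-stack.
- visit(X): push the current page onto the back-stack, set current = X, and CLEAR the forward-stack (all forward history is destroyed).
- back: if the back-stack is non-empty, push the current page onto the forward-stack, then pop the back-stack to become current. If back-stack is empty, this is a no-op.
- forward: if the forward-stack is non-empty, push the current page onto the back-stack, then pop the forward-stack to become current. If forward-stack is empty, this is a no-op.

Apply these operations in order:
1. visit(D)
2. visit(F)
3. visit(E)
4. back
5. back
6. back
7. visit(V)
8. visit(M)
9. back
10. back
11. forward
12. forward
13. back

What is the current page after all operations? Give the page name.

Answer: V

Derivation:
After 1 (visit(D)): cur=D back=1 fwd=0
After 2 (visit(F)): cur=F back=2 fwd=0
After 3 (visit(E)): cur=E back=3 fwd=0
After 4 (back): cur=F back=2 fwd=1
After 5 (back): cur=D back=1 fwd=2
After 6 (back): cur=HOME back=0 fwd=3
After 7 (visit(V)): cur=V back=1 fwd=0
After 8 (visit(M)): cur=M back=2 fwd=0
After 9 (back): cur=V back=1 fwd=1
After 10 (back): cur=HOME back=0 fwd=2
After 11 (forward): cur=V back=1 fwd=1
After 12 (forward): cur=M back=2 fwd=0
After 13 (back): cur=V back=1 fwd=1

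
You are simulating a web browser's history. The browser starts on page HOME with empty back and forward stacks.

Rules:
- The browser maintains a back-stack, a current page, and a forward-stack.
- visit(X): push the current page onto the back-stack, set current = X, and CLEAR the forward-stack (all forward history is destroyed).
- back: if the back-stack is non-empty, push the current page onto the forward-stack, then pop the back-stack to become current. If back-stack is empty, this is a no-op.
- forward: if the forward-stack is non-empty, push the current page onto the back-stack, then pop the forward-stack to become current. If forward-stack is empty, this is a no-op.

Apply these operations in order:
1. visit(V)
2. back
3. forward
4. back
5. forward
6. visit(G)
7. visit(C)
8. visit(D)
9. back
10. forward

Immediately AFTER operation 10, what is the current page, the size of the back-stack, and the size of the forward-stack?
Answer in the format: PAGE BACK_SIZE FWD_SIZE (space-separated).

After 1 (visit(V)): cur=V back=1 fwd=0
After 2 (back): cur=HOME back=0 fwd=1
After 3 (forward): cur=V back=1 fwd=0
After 4 (back): cur=HOME back=0 fwd=1
After 5 (forward): cur=V back=1 fwd=0
After 6 (visit(G)): cur=G back=2 fwd=0
After 7 (visit(C)): cur=C back=3 fwd=0
After 8 (visit(D)): cur=D back=4 fwd=0
After 9 (back): cur=C back=3 fwd=1
After 10 (forward): cur=D back=4 fwd=0

D 4 0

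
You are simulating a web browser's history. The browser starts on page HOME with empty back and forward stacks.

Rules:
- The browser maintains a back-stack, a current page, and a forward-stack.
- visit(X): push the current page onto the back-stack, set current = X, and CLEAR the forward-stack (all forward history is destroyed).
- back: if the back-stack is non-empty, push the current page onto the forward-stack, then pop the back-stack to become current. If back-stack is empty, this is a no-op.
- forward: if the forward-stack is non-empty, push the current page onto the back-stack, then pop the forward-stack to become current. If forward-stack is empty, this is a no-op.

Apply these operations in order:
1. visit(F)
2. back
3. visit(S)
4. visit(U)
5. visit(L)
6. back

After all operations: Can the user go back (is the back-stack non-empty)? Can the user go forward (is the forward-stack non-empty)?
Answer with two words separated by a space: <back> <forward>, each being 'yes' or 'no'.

After 1 (visit(F)): cur=F back=1 fwd=0
After 2 (back): cur=HOME back=0 fwd=1
After 3 (visit(S)): cur=S back=1 fwd=0
After 4 (visit(U)): cur=U back=2 fwd=0
After 5 (visit(L)): cur=L back=3 fwd=0
After 6 (back): cur=U back=2 fwd=1

Answer: yes yes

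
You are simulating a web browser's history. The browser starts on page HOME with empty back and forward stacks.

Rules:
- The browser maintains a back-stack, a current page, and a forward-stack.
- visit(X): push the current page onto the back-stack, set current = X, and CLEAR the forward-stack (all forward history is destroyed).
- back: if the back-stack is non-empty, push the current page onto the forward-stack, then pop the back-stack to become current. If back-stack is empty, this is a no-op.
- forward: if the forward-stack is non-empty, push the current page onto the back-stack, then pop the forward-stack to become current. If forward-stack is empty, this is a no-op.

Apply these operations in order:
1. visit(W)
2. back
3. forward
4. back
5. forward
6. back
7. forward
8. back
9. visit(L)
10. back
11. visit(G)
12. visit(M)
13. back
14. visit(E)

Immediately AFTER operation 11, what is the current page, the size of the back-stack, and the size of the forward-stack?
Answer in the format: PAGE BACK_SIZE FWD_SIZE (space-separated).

After 1 (visit(W)): cur=W back=1 fwd=0
After 2 (back): cur=HOME back=0 fwd=1
After 3 (forward): cur=W back=1 fwd=0
After 4 (back): cur=HOME back=0 fwd=1
After 5 (forward): cur=W back=1 fwd=0
After 6 (back): cur=HOME back=0 fwd=1
After 7 (forward): cur=W back=1 fwd=0
After 8 (back): cur=HOME back=0 fwd=1
After 9 (visit(L)): cur=L back=1 fwd=0
After 10 (back): cur=HOME back=0 fwd=1
After 11 (visit(G)): cur=G back=1 fwd=0

G 1 0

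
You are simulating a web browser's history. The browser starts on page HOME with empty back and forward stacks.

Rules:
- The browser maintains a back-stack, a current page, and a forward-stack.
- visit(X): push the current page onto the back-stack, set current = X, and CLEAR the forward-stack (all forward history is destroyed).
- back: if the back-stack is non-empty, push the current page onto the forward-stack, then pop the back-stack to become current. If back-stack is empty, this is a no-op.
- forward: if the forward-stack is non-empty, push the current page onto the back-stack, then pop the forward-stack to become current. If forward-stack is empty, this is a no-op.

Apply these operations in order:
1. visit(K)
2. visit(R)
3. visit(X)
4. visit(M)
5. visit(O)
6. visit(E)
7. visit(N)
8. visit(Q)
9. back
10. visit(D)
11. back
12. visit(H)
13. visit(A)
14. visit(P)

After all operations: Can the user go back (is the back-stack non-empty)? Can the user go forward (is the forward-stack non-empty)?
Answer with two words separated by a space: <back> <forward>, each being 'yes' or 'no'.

Answer: yes no

Derivation:
After 1 (visit(K)): cur=K back=1 fwd=0
After 2 (visit(R)): cur=R back=2 fwd=0
After 3 (visit(X)): cur=X back=3 fwd=0
After 4 (visit(M)): cur=M back=4 fwd=0
After 5 (visit(O)): cur=O back=5 fwd=0
After 6 (visit(E)): cur=E back=6 fwd=0
After 7 (visit(N)): cur=N back=7 fwd=0
After 8 (visit(Q)): cur=Q back=8 fwd=0
After 9 (back): cur=N back=7 fwd=1
After 10 (visit(D)): cur=D back=8 fwd=0
After 11 (back): cur=N back=7 fwd=1
After 12 (visit(H)): cur=H back=8 fwd=0
After 13 (visit(A)): cur=A back=9 fwd=0
After 14 (visit(P)): cur=P back=10 fwd=0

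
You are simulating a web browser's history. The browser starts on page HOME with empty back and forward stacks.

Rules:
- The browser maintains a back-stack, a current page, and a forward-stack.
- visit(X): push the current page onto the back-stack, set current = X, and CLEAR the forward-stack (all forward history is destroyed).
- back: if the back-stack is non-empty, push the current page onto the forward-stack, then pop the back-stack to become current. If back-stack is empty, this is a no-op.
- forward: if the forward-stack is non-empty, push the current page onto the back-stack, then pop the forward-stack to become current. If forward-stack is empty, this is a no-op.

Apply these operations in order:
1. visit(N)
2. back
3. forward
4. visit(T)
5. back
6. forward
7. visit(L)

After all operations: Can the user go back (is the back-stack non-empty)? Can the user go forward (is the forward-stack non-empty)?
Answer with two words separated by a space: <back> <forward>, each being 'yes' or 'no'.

After 1 (visit(N)): cur=N back=1 fwd=0
After 2 (back): cur=HOME back=0 fwd=1
After 3 (forward): cur=N back=1 fwd=0
After 4 (visit(T)): cur=T back=2 fwd=0
After 5 (back): cur=N back=1 fwd=1
After 6 (forward): cur=T back=2 fwd=0
After 7 (visit(L)): cur=L back=3 fwd=0

Answer: yes no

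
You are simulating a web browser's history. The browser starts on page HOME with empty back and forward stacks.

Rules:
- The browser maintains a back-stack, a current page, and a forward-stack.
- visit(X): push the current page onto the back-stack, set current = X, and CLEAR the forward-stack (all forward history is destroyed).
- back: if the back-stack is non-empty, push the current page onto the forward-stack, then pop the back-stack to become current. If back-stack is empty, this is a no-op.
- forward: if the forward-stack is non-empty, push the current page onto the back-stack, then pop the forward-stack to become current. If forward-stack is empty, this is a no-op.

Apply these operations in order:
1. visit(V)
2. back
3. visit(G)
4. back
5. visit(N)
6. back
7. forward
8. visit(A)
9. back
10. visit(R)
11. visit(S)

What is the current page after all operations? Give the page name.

After 1 (visit(V)): cur=V back=1 fwd=0
After 2 (back): cur=HOME back=0 fwd=1
After 3 (visit(G)): cur=G back=1 fwd=0
After 4 (back): cur=HOME back=0 fwd=1
After 5 (visit(N)): cur=N back=1 fwd=0
After 6 (back): cur=HOME back=0 fwd=1
After 7 (forward): cur=N back=1 fwd=0
After 8 (visit(A)): cur=A back=2 fwd=0
After 9 (back): cur=N back=1 fwd=1
After 10 (visit(R)): cur=R back=2 fwd=0
After 11 (visit(S)): cur=S back=3 fwd=0

Answer: S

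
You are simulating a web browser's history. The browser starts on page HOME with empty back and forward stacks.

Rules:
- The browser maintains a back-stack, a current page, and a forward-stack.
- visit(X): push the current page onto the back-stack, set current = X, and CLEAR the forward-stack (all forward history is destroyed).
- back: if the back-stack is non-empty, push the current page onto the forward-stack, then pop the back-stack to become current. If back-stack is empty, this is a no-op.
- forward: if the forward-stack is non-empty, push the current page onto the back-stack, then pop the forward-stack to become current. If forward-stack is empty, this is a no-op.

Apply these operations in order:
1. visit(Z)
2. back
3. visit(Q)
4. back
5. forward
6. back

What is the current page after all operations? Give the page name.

Answer: HOME

Derivation:
After 1 (visit(Z)): cur=Z back=1 fwd=0
After 2 (back): cur=HOME back=0 fwd=1
After 3 (visit(Q)): cur=Q back=1 fwd=0
After 4 (back): cur=HOME back=0 fwd=1
After 5 (forward): cur=Q back=1 fwd=0
After 6 (back): cur=HOME back=0 fwd=1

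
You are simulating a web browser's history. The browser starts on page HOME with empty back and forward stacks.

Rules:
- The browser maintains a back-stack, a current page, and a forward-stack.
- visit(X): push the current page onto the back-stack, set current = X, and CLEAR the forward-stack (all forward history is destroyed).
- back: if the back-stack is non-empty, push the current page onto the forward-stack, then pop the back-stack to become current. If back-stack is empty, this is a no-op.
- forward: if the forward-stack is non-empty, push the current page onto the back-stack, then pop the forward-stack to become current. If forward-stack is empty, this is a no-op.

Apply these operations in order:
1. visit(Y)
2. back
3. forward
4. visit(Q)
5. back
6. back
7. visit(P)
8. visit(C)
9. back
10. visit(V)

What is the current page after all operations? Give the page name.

Answer: V

Derivation:
After 1 (visit(Y)): cur=Y back=1 fwd=0
After 2 (back): cur=HOME back=0 fwd=1
After 3 (forward): cur=Y back=1 fwd=0
After 4 (visit(Q)): cur=Q back=2 fwd=0
After 5 (back): cur=Y back=1 fwd=1
After 6 (back): cur=HOME back=0 fwd=2
After 7 (visit(P)): cur=P back=1 fwd=0
After 8 (visit(C)): cur=C back=2 fwd=0
After 9 (back): cur=P back=1 fwd=1
After 10 (visit(V)): cur=V back=2 fwd=0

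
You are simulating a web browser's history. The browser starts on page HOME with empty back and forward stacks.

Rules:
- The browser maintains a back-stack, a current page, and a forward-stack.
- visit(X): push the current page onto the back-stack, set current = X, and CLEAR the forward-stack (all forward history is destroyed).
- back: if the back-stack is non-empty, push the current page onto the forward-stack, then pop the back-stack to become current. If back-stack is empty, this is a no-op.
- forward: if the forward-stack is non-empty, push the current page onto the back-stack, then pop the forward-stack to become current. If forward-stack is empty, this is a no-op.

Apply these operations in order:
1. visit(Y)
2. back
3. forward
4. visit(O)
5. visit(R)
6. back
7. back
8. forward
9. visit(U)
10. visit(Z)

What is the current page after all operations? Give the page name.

After 1 (visit(Y)): cur=Y back=1 fwd=0
After 2 (back): cur=HOME back=0 fwd=1
After 3 (forward): cur=Y back=1 fwd=0
After 4 (visit(O)): cur=O back=2 fwd=0
After 5 (visit(R)): cur=R back=3 fwd=0
After 6 (back): cur=O back=2 fwd=1
After 7 (back): cur=Y back=1 fwd=2
After 8 (forward): cur=O back=2 fwd=1
After 9 (visit(U)): cur=U back=3 fwd=0
After 10 (visit(Z)): cur=Z back=4 fwd=0

Answer: Z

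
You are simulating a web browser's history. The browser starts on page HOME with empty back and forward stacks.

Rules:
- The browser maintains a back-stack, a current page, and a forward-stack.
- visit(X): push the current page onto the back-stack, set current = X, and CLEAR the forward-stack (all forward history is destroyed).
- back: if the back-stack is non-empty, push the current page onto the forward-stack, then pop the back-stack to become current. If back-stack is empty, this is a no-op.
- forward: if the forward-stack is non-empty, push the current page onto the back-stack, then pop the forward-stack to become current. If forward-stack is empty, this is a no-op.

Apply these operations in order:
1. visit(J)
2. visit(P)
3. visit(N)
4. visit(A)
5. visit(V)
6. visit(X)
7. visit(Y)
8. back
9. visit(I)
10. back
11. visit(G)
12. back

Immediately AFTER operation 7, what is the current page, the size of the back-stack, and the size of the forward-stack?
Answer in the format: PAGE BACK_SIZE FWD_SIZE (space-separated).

After 1 (visit(J)): cur=J back=1 fwd=0
After 2 (visit(P)): cur=P back=2 fwd=0
After 3 (visit(N)): cur=N back=3 fwd=0
After 4 (visit(A)): cur=A back=4 fwd=0
After 5 (visit(V)): cur=V back=5 fwd=0
After 6 (visit(X)): cur=X back=6 fwd=0
After 7 (visit(Y)): cur=Y back=7 fwd=0

Y 7 0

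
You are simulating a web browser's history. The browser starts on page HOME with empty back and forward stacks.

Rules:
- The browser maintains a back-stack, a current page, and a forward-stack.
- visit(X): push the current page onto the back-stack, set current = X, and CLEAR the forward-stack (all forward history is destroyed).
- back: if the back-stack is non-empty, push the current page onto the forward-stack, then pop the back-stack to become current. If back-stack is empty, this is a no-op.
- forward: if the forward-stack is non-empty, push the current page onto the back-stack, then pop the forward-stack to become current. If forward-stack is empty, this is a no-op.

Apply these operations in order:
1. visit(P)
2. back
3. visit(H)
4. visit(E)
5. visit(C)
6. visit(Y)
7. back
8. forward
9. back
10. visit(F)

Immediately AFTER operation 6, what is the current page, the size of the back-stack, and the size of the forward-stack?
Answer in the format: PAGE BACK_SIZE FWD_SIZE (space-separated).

After 1 (visit(P)): cur=P back=1 fwd=0
After 2 (back): cur=HOME back=0 fwd=1
After 3 (visit(H)): cur=H back=1 fwd=0
After 4 (visit(E)): cur=E back=2 fwd=0
After 5 (visit(C)): cur=C back=3 fwd=0
After 6 (visit(Y)): cur=Y back=4 fwd=0

Y 4 0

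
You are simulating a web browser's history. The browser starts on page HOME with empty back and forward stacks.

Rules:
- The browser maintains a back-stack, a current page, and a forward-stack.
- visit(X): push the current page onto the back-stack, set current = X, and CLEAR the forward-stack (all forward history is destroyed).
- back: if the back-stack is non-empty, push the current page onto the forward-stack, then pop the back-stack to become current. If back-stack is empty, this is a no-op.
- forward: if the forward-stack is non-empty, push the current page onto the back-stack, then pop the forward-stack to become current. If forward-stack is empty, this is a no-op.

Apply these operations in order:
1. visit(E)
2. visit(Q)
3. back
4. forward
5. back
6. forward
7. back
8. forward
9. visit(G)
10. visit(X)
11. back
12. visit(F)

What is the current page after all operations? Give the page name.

After 1 (visit(E)): cur=E back=1 fwd=0
After 2 (visit(Q)): cur=Q back=2 fwd=0
After 3 (back): cur=E back=1 fwd=1
After 4 (forward): cur=Q back=2 fwd=0
After 5 (back): cur=E back=1 fwd=1
After 6 (forward): cur=Q back=2 fwd=0
After 7 (back): cur=E back=1 fwd=1
After 8 (forward): cur=Q back=2 fwd=0
After 9 (visit(G)): cur=G back=3 fwd=0
After 10 (visit(X)): cur=X back=4 fwd=0
After 11 (back): cur=G back=3 fwd=1
After 12 (visit(F)): cur=F back=4 fwd=0

Answer: F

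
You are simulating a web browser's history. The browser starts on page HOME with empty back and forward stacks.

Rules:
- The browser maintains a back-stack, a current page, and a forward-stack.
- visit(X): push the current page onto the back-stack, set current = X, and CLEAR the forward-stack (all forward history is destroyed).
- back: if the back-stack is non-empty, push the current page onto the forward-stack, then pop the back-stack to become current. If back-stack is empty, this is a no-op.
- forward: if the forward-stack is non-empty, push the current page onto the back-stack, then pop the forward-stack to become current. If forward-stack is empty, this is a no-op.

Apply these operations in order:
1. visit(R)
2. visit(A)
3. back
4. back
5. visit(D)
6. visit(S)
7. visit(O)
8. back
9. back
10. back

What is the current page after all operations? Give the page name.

Answer: HOME

Derivation:
After 1 (visit(R)): cur=R back=1 fwd=0
After 2 (visit(A)): cur=A back=2 fwd=0
After 3 (back): cur=R back=1 fwd=1
After 4 (back): cur=HOME back=0 fwd=2
After 5 (visit(D)): cur=D back=1 fwd=0
After 6 (visit(S)): cur=S back=2 fwd=0
After 7 (visit(O)): cur=O back=3 fwd=0
After 8 (back): cur=S back=2 fwd=1
After 9 (back): cur=D back=1 fwd=2
After 10 (back): cur=HOME back=0 fwd=3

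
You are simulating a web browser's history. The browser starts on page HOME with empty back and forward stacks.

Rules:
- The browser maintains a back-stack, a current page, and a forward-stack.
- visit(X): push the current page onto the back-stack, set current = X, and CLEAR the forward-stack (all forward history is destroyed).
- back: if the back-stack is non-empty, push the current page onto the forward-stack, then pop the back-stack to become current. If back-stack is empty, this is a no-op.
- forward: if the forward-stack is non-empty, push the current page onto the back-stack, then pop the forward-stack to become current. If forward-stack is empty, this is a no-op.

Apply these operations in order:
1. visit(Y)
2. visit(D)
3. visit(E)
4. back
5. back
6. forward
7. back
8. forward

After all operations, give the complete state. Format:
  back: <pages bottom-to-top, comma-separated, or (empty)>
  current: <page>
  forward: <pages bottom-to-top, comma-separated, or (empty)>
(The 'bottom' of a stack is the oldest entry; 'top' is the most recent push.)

Answer: back: HOME,Y
current: D
forward: E

Derivation:
After 1 (visit(Y)): cur=Y back=1 fwd=0
After 2 (visit(D)): cur=D back=2 fwd=0
After 3 (visit(E)): cur=E back=3 fwd=0
After 4 (back): cur=D back=2 fwd=1
After 5 (back): cur=Y back=1 fwd=2
After 6 (forward): cur=D back=2 fwd=1
After 7 (back): cur=Y back=1 fwd=2
After 8 (forward): cur=D back=2 fwd=1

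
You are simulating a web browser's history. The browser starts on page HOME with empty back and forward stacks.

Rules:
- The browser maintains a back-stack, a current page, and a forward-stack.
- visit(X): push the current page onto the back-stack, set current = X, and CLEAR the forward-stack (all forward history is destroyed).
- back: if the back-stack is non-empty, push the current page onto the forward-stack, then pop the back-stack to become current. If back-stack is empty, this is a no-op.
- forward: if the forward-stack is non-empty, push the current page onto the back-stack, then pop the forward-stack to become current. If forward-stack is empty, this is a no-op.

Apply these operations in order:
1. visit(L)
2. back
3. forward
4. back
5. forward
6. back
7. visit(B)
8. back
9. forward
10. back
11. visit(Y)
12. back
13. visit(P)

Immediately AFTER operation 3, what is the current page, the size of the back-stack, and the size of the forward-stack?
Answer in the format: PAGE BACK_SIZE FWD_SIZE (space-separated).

After 1 (visit(L)): cur=L back=1 fwd=0
After 2 (back): cur=HOME back=0 fwd=1
After 3 (forward): cur=L back=1 fwd=0

L 1 0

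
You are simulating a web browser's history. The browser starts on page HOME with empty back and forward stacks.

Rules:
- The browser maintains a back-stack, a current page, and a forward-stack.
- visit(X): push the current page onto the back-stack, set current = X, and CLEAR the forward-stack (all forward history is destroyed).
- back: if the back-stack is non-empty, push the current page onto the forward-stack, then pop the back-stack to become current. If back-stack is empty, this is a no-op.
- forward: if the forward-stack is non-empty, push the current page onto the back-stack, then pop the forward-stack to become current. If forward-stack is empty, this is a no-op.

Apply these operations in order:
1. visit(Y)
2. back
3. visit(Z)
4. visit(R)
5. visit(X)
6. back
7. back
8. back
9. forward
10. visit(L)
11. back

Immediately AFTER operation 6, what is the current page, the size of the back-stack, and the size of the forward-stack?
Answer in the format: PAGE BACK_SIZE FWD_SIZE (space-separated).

After 1 (visit(Y)): cur=Y back=1 fwd=0
After 2 (back): cur=HOME back=0 fwd=1
After 3 (visit(Z)): cur=Z back=1 fwd=0
After 4 (visit(R)): cur=R back=2 fwd=0
After 5 (visit(X)): cur=X back=3 fwd=0
After 6 (back): cur=R back=2 fwd=1

R 2 1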